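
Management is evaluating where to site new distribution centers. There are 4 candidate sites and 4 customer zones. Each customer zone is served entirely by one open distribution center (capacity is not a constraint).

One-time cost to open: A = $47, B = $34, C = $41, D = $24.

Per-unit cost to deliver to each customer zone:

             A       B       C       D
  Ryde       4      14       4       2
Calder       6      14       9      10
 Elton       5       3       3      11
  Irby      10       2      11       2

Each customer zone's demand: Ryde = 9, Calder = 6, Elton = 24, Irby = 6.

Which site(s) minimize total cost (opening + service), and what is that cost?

Open B and D; minimum total cost 220.

For any fixed open set, each customer zone goes to its cheapest open site; total = fixed + service.
{B, D}: Ryde→D 2·9=18, Calder→D 10·6=60, Elton→B 3·24=72, Irby→B 2·6=12. Service 162; fixed 58; total 220.
{C, D}: Ryde→D 2·9=18, Calder→C 9·6=54, Elton→C 3·24=72, Irby→D 2·6=12. Service 156; fixed 65; total 221.
{A, B}: service 156 + fixed 81 = 237
{A, B, C, D}: Ryde→D 2·9=18, Calder→A 6·6=36, Elton→B 3·24=72, Irby→B 2·6=12. Service 138; fixed 146; total 284.
No other subset beats 220.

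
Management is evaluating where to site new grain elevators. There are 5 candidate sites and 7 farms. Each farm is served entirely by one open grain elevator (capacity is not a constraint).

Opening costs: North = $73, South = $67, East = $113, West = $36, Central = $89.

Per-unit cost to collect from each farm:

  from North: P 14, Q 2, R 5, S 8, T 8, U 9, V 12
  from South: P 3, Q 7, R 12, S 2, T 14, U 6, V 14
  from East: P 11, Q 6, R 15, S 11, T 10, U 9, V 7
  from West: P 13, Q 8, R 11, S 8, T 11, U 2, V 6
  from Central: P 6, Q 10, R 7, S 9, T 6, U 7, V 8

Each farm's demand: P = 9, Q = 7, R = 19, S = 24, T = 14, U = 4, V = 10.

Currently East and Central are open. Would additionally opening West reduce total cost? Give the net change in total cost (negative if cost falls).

Yes — net change −18 (cost falls by 18).

Current service cost with {East, Central}: 627.
Adding West: each farm re-picks its cheapest; new service cost 573, saving 54.
Extra fixed cost: 36. Net change = 36 − 54 = -18.
(Totals: 829 → 811.)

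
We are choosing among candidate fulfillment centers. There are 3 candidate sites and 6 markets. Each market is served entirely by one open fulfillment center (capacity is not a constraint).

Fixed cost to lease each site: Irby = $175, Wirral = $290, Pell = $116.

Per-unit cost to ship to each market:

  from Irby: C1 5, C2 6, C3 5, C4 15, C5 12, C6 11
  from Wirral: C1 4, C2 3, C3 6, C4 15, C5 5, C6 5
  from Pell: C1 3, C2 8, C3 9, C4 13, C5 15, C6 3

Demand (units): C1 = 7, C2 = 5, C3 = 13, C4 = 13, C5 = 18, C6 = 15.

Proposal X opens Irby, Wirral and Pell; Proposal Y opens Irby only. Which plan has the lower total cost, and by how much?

Proposal Y is cheaper by 105.

Proposal X: {Irby, Wirral, Pell}: C1→Pell 3·7=21, C2→Wirral 3·5=15, C3→Irby 5·13=65, C4→Pell 13·13=169, C5→Wirral 5·18=90, C6→Pell 3·15=45. Service 405; fixed 581; total 986.
Proposal Y: {Irby}: C1→Irby 5·7=35, C2→Irby 6·5=30, C3→Irby 5·13=65, C4→Irby 15·13=195, C5→Irby 12·18=216, C6→Irby 11·15=165. Service 706; fixed 175; total 881.
Difference: |986 − 881| = 105.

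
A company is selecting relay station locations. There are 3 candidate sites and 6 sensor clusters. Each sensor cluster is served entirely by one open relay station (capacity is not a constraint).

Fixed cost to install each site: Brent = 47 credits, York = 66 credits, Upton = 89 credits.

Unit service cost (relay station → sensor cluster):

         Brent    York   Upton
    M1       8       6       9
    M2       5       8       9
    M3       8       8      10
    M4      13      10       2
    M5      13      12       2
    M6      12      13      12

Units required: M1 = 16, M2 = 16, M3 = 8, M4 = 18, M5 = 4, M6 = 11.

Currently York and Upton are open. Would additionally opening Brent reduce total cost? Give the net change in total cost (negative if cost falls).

Current service cost with {York, Upton}: 464.
Adding Brent: each sensor cluster re-picks its cheapest; new service cost 416, saving 48.
Extra fixed cost: 47. Net change = 47 − 48 = -1.
(Totals: 619 → 618.)

Yes — net change −1 (cost falls by 1).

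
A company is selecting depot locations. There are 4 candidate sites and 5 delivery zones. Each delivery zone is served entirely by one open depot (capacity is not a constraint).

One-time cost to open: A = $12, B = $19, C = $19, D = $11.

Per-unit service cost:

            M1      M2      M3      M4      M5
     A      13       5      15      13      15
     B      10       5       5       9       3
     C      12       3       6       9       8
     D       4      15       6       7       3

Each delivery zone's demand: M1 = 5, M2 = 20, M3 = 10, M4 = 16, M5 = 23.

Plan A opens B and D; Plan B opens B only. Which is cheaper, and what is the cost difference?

Plan A is cheaper by 51.

Plan A: {B, D}: M1→D 4·5=20, M2→B 5·20=100, M3→B 5·10=50, M4→D 7·16=112, M5→B 3·23=69. Service 351; fixed 30; total 381.
Plan B: {B}: M1→B 10·5=50, M2→B 5·20=100, M3→B 5·10=50, M4→B 9·16=144, M5→B 3·23=69. Service 413; fixed 19; total 432.
Difference: |381 − 432| = 51.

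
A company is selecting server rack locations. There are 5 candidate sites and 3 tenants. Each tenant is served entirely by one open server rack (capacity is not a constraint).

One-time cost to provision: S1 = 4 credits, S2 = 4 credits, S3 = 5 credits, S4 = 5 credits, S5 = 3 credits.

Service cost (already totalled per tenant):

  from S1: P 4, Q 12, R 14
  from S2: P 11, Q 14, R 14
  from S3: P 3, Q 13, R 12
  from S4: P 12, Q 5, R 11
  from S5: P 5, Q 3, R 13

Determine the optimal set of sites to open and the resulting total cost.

For any fixed open set, each tenant goes to its cheapest open site; total = fixed + service.
{S5}: P→S5 5, Q→S5 3, R→S5 13. Service 21; fixed 3; total 24.
{S3, S5}: service 18 + fixed 8 = 26
{S1, S5}: service 20 + fixed 7 = 27
{S1, S2, S3, S4, S5}: service 17 + fixed 21 = 38
No other subset beats 24.

Open S5 only; minimum total cost 24.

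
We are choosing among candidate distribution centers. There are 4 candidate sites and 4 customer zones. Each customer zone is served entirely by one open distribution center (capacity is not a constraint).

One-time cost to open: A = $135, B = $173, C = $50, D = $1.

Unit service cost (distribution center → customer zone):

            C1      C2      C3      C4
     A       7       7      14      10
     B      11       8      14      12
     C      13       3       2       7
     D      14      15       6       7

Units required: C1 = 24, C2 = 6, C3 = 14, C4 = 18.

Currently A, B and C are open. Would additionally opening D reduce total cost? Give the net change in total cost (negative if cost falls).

No — net change +1 (cost rises by 1).

Current service cost with {A, B, C}: 340.
Adding D: each customer zone re-picks its cheapest; new service cost 340, saving 0.
Extra fixed cost: 1. Net change = 1 − 0 = 1.
(Totals: 698 → 699.)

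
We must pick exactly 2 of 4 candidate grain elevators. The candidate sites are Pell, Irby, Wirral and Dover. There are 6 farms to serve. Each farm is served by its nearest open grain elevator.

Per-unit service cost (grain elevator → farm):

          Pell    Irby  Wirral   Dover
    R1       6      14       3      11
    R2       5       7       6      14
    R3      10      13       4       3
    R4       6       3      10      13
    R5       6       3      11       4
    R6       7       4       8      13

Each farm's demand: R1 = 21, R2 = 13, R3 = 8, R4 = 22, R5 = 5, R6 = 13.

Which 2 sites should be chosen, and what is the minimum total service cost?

With exactly 2 open, each farm uses its cheapest among the chosen.
{Irby, Wirral}: R1→Wirral 3·21=63, R2→Wirral 6·13=78, R3→Wirral 4·8=32, R4→Irby 3·22=66, R5→Irby 3·5=15, R6→Irby 4·13=52. Service cost 306.
{Pell, Irby}: service cost 404
{Pell, Wirral}: service cost 413
Among all 6 size-2 choices, {Irby, Wirral} is lowest.

Choose Irby and Wirral; total service cost 306.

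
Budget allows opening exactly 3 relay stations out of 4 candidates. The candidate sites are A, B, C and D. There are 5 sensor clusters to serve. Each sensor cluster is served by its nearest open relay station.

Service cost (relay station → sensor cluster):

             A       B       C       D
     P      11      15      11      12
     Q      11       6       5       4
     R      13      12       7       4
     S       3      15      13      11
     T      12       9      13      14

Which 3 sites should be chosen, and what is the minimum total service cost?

Choose A, B and D; total service cost 31.

With exactly 3 open, each sensor cluster uses its cheapest among the chosen.
{A, B, D}: P→A 11, Q→D 4, R→D 4, S→A 3, T→B 9. Service cost 31.
{A, C, D}: service cost 34
{A, B, C}: service cost 35
Among all 4 size-3 choices, {A, B, D} is lowest.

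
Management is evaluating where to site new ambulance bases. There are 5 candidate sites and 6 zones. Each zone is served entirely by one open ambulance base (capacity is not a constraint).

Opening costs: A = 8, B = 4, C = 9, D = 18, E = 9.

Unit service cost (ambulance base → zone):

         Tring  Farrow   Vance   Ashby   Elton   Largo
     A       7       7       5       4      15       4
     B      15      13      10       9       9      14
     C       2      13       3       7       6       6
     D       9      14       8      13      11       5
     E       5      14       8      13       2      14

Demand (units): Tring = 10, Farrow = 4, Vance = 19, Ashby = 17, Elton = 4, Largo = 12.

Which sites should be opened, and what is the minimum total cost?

For any fixed open set, each zone goes to its cheapest open site; total = fixed + service.
{A, C, E}: Tring→C 2·10=20, Farrow→A 7·4=28, Vance→C 3·19=57, Ashby→A 4·17=68, Elton→E 2·4=8, Largo→A 4·12=48. Service 229; fixed 26; total 255.
{A, B, C, E}: service 229 + fixed 30 = 259
{A, C}: Tring→C 2·10=20, Farrow→A 7·4=28, Vance→C 3·19=57, Ashby→A 4·17=68, Elton→C 6·4=24, Largo→A 4·12=48. Service 245; fixed 17; total 262.
{A, B, C, D, E}: Tring→C 2·10=20, Farrow→A 7·4=28, Vance→C 3·19=57, Ashby→A 4·17=68, Elton→E 2·4=8, Largo→A 4·12=48. Service 229; fixed 48; total 277.
No other subset beats 255.

Open A, C and E; minimum total cost 255.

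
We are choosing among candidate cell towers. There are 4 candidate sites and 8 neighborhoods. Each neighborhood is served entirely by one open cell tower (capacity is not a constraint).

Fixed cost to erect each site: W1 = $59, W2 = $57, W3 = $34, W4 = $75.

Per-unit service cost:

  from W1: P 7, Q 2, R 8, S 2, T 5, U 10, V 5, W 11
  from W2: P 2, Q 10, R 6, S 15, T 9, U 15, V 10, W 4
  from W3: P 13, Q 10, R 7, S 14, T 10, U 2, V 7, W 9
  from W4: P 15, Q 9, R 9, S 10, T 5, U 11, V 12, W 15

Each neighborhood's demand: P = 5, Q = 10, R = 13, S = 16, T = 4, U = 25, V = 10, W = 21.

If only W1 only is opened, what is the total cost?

Each neighborhood is assigned to its cheapest site among the open ones.
{W1}: P→W1 7·5=35, Q→W1 2·10=20, R→W1 8·13=104, S→W1 2·16=32, T→W1 5·4=20, U→W1 10·25=250, V→W1 5·10=50, W→W1 11·21=231. Service 742; fixed 59; total 801.

Total cost: 801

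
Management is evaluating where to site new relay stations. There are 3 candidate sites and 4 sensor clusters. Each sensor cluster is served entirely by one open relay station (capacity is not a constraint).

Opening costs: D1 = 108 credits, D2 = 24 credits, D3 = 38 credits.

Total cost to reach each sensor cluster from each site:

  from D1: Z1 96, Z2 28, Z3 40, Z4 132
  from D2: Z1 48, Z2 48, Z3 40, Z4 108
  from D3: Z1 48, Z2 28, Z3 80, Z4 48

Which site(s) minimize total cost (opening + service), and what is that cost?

For any fixed open set, each sensor cluster goes to its cheapest open site; total = fixed + service.
{D2, D3}: Z1→D2 48, Z2→D3 28, Z3→D2 40, Z4→D3 48. Service 164; fixed 62; total 226.
{D3}: service 204 + fixed 38 = 242
{D2}: service 244 + fixed 24 = 268
{D1, D2, D3}: Z1→D2 48, Z2→D1 28, Z3→D1 40, Z4→D3 48. Service 164; fixed 170; total 334.
No other subset beats 226.

Open D2 and D3; minimum total cost 226.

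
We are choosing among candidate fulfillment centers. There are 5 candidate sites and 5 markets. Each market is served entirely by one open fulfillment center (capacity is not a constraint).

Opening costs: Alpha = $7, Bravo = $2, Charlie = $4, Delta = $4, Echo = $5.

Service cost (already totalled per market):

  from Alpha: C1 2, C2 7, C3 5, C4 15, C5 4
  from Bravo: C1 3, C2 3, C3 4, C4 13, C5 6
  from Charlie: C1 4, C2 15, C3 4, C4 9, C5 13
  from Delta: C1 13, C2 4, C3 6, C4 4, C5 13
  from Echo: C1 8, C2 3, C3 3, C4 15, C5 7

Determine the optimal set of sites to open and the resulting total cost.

Open Bravo and Delta; minimum total cost 26.

For any fixed open set, each market goes to its cheapest open site; total = fixed + service.
{Bravo, Delta}: C1→Bravo 3, C2→Bravo 3, C3→Bravo 4, C4→Delta 4, C5→Bravo 6. Service 20; fixed 6; total 26.
{Alpha, Bravo, Delta}: C1→Alpha 2, C2→Bravo 3, C3→Bravo 4, C4→Delta 4, C5→Alpha 4. Service 17; fixed 13; total 30.
{Alpha, Delta}: C1→Alpha 2, C2→Delta 4, C3→Alpha 5, C4→Delta 4, C5→Alpha 4. Service 19; fixed 11; total 30.
{Alpha, Bravo, Charlie, Delta, Echo}: service 16 + fixed 22 = 38
No other subset beats 26.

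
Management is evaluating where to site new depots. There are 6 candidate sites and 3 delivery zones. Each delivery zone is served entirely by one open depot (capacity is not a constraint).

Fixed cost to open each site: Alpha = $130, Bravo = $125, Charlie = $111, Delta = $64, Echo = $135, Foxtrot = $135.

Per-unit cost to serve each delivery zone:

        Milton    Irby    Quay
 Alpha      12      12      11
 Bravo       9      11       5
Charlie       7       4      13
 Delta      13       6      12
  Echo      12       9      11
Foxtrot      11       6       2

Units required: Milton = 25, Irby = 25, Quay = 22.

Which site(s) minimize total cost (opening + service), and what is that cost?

For any fixed open set, each delivery zone goes to its cheapest open site; total = fixed + service.
{Charlie, Foxtrot}: Milton→Charlie 7·25=175, Irby→Charlie 4·25=100, Quay→Foxtrot 2·22=44. Service 319; fixed 246; total 565.
{Foxtrot}: service 469 + fixed 135 = 604
{Bravo, Charlie}: Milton→Charlie 7·25=175, Irby→Charlie 4·25=100, Quay→Bravo 5·22=110. Service 385; fixed 236; total 621.
{Alpha, Bravo, Charlie, Delta, Echo, Foxtrot}: Milton→Charlie 7·25=175, Irby→Charlie 4·25=100, Quay→Foxtrot 2·22=44. Service 319; fixed 700; total 1019.
No other subset beats 565.

Open Charlie and Foxtrot; minimum total cost 565.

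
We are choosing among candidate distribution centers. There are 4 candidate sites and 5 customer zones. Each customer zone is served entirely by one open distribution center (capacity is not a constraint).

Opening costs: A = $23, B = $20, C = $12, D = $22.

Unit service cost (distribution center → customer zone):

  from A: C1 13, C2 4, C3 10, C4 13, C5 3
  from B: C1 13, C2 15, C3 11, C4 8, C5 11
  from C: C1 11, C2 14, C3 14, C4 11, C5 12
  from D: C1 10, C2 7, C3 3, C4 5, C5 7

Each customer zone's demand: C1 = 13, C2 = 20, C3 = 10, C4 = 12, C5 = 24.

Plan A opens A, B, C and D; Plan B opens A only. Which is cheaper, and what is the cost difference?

Plan A is cheaper by 151.

Plan A: {A, B, C, D}: C1→D 10·13=130, C2→A 4·20=80, C3→D 3·10=30, C4→D 5·12=60, C5→A 3·24=72. Service 372; fixed 77; total 449.
Plan B: {A}: C1→A 13·13=169, C2→A 4·20=80, C3→A 10·10=100, C4→A 13·12=156, C5→A 3·24=72. Service 577; fixed 23; total 600.
Difference: |449 − 600| = 151.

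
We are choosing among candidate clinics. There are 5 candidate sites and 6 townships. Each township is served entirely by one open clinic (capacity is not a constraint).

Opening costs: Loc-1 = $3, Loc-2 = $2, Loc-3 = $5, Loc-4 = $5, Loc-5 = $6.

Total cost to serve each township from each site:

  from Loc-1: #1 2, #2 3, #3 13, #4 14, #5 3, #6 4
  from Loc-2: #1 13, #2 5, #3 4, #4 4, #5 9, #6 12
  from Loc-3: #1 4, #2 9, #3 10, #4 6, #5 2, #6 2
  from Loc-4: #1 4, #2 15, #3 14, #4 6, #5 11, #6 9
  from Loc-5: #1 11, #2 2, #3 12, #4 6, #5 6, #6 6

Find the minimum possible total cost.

Minimum total cost: 25

For any fixed open set, each township goes to its cheapest open site; total = fixed + service.
{Loc-1, Loc-2}: #1→Loc-1 2, #2→Loc-1 3, #3→Loc-2 4, #4→Loc-2 4, #5→Loc-1 3, #6→Loc-1 4. Service 20; fixed 5; total 25.
{Loc-1, Loc-2, Loc-3}: service 17 + fixed 10 = 27
{Loc-2, Loc-3}: service 21 + fixed 7 = 28
{Loc-1, Loc-2, Loc-3, Loc-4, Loc-5}: #1→Loc-1 2, #2→Loc-5 2, #3→Loc-2 4, #4→Loc-2 4, #5→Loc-3 2, #6→Loc-3 2. Service 16; fixed 21; total 37.
No other subset beats 25.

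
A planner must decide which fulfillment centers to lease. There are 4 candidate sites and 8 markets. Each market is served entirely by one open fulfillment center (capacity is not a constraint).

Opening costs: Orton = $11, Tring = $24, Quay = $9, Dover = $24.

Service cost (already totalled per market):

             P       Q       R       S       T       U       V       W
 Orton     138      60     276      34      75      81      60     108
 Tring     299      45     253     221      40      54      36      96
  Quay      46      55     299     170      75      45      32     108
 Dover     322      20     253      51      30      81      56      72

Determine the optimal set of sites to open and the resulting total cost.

Open Orton, Quay and Dover; minimum total cost 576.

For any fixed open set, each market goes to its cheapest open site; total = fixed + service.
{Orton, Quay, Dover}: P→Quay 46, Q→Dover 20, R→Dover 253, S→Orton 34, T→Dover 30, U→Quay 45, V→Quay 32, W→Dover 72. Service 532; fixed 44; total 576.
{Quay, Dover}: P→Quay 46, Q→Dover 20, R→Dover 253, S→Dover 51, T→Dover 30, U→Quay 45, V→Quay 32, W→Dover 72. Service 549; fixed 33; total 582.
{Orton, Tring, Quay, Dover}: P→Quay 46, Q→Dover 20, R→Tring 253, S→Orton 34, T→Dover 30, U→Quay 45, V→Quay 32, W→Dover 72. Service 532; fixed 68; total 600.
{Quay}: P→Quay 46, Q→Quay 55, R→Quay 299, S→Quay 170, T→Quay 75, U→Quay 45, V→Quay 32, W→Quay 108. Service 830; fixed 9; total 839.
No other subset beats 576.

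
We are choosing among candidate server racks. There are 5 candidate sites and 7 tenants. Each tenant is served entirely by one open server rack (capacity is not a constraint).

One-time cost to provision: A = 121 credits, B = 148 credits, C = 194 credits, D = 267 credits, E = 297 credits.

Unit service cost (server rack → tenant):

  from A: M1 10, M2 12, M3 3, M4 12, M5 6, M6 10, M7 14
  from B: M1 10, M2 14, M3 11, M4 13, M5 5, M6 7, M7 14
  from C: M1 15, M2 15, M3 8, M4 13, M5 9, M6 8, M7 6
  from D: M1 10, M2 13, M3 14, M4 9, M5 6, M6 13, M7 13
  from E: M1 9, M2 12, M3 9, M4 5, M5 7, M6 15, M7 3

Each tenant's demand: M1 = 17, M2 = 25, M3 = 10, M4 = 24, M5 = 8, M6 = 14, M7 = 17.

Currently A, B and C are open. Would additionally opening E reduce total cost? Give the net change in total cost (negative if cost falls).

Current service cost with {A, B, C}: 1028.
Adding E: each tenant re-picks its cheapest; new service cost 792, saving 236.
Extra fixed cost: 297. Net change = 297 − 236 = 61.
(Totals: 1491 → 1552.)

No — net change +61 (cost rises by 61).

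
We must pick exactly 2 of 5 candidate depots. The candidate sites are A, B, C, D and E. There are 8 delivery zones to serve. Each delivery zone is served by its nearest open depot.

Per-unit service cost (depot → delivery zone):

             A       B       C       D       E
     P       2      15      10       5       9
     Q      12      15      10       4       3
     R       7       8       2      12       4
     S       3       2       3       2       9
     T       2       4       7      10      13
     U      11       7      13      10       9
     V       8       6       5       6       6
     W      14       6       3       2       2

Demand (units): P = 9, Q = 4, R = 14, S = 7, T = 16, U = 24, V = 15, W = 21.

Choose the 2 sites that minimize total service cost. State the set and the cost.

With exactly 2 open, each delivery zone uses its cheapest among the chosen.
{A, E}: P→A 2·9=18, Q→E 3·4=12, R→E 4·14=56, S→A 3·7=21, T→A 2·16=32, U→E 9·24=216, V→E 6·15=90, W→E 2·21=42. Service cost 487.
{B, E}: service cost 527
{A, C}: service cost 541
Among all 10 size-2 choices, {A, E} is lowest.

Choose A and E; total service cost 487.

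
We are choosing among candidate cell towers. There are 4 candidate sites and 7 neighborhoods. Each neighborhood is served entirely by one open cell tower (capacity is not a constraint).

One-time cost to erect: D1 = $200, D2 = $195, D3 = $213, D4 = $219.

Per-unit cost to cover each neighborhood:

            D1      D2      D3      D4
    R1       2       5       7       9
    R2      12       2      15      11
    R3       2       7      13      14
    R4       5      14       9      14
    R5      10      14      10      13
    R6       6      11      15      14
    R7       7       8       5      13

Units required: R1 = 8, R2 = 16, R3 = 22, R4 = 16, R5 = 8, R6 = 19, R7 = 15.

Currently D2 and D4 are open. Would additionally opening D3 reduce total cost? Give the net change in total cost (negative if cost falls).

No — net change +64 (cost rises by 64).

Current service cost with {D2, D4}: 883.
Adding D3: each neighborhood re-picks its cheapest; new service cost 734, saving 149.
Extra fixed cost: 213. Net change = 213 − 149 = 64.
(Totals: 1297 → 1361.)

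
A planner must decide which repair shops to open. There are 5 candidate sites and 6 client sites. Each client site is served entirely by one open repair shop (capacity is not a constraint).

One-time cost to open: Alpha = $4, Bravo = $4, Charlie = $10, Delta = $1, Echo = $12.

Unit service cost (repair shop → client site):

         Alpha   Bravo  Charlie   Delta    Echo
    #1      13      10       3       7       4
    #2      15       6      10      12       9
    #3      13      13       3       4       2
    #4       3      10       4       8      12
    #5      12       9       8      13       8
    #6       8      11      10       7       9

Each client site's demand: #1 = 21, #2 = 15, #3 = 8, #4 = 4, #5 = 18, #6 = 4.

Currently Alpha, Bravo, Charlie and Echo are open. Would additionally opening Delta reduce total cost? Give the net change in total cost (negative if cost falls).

Current service cost with {Alpha, Bravo, Charlie, Echo}: 357.
Adding Delta: each client site re-picks its cheapest; new service cost 353, saving 4.
Extra fixed cost: 1. Net change = 1 − 4 = -3.
(Totals: 387 → 384.)

Yes — net change −3 (cost falls by 3).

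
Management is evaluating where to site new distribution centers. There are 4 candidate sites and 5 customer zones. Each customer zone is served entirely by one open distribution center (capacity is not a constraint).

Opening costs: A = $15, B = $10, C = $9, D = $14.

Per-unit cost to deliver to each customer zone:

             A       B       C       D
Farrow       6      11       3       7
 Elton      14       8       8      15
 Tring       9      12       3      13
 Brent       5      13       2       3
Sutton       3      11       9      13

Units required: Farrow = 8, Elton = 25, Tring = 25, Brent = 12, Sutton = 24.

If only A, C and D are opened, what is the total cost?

Total cost: 433

Each customer zone is assigned to its cheapest site among the open ones.
{A, C, D}: Farrow→C 3·8=24, Elton→C 8·25=200, Tring→C 3·25=75, Brent→C 2·12=24, Sutton→A 3·24=72. Service 395; fixed 38; total 433.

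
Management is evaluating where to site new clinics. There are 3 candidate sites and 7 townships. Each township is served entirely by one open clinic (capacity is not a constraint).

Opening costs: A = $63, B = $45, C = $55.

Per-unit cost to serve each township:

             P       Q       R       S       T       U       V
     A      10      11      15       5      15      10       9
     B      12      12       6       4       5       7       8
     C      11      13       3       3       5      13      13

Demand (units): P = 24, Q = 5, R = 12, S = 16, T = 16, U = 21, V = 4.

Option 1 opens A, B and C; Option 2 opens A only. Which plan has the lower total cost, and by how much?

Option 1: {A, B, C}: P→A 10·24=240, Q→A 11·5=55, R→C 3·12=36, S→C 3·16=48, T→B 5·16=80, U→B 7·21=147, V→B 8·4=32. Service 638; fixed 163; total 801.
Option 2: {A}: P→A 10·24=240, Q→A 11·5=55, R→A 15·12=180, S→A 5·16=80, T→A 15·16=240, U→A 10·21=210, V→A 9·4=36. Service 1041; fixed 63; total 1104.
Difference: |801 − 1104| = 303.

Option 1 is cheaper by 303.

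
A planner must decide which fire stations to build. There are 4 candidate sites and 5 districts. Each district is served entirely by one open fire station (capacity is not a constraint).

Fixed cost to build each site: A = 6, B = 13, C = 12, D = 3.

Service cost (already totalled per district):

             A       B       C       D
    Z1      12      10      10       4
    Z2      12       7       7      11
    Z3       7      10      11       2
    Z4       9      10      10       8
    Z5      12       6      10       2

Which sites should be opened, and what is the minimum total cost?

Open D only; minimum total cost 30.

For any fixed open set, each district goes to its cheapest open site; total = fixed + service.
{D}: Z1→D 4, Z2→D 11, Z3→D 2, Z4→D 8, Z5→D 2. Service 27; fixed 3; total 30.
{A, D}: service 27 + fixed 9 = 36
{C, D}: service 23 + fixed 15 = 38
{A, B, C, D}: service 23 + fixed 34 = 57
No other subset beats 30.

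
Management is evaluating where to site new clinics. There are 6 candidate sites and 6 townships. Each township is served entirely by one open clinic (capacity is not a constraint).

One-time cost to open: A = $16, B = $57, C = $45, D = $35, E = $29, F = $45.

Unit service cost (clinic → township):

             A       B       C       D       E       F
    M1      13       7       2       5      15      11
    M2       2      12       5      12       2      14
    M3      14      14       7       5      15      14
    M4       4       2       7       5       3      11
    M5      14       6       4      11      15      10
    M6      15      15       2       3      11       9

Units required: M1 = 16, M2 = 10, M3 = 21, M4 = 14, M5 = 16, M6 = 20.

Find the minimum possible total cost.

For any fixed open set, each township goes to its cheapest open site; total = fixed + service.
{C, D, E}: M1→C 2·16=32, M2→E 2·10=20, M3→D 5·21=105, M4→E 3·14=42, M5→C 4·16=64, M6→C 2·20=40. Service 303; fixed 109; total 412.
{A, C, D}: M1→C 2·16=32, M2→A 2·10=20, M3→D 5·21=105, M4→A 4·14=56, M5→C 4·16=64, M6→C 2·20=40. Service 317; fixed 96; total 413.
{C, E}: M1→C 2·16=32, M2→E 2·10=20, M3→C 7·21=147, M4→E 3·14=42, M5→C 4·16=64, M6→C 2·20=40. Service 345; fixed 74; total 419.
{A, B, C, D, E, F}: M1→C 2·16=32, M2→A 2·10=20, M3→D 5·21=105, M4→B 2·14=28, M5→C 4·16=64, M6→C 2·20=40. Service 289; fixed 227; total 516.
No other subset beats 412.

Minimum total cost: 412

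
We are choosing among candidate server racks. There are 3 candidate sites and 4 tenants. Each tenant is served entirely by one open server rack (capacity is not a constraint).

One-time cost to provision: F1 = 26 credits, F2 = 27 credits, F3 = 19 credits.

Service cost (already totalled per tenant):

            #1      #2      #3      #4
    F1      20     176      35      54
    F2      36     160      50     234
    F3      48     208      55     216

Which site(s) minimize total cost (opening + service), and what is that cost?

Open F1 only; minimum total cost 311.

For any fixed open set, each tenant goes to its cheapest open site; total = fixed + service.
{F1}: #1→F1 20, #2→F1 176, #3→F1 35, #4→F1 54. Service 285; fixed 26; total 311.
{F1, F2}: #1→F1 20, #2→F2 160, #3→F1 35, #4→F1 54. Service 269; fixed 53; total 322.
{F1, F3}: #1→F1 20, #2→F1 176, #3→F1 35, #4→F1 54. Service 285; fixed 45; total 330.
{F1, F2, F3}: service 269 + fixed 72 = 341
No other subset beats 311.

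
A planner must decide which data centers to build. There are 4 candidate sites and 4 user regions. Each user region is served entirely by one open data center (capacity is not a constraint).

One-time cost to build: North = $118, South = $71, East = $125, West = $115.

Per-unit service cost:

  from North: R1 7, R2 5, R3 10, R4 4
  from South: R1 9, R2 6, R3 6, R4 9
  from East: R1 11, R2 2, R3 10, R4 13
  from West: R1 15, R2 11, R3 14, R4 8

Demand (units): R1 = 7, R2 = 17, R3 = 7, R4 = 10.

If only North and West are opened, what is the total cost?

Total cost: 477

Each user region is assigned to its cheapest site among the open ones.
{North, West}: R1→North 7·7=49, R2→North 5·17=85, R3→North 10·7=70, R4→North 4·10=40. Service 244; fixed 233; total 477.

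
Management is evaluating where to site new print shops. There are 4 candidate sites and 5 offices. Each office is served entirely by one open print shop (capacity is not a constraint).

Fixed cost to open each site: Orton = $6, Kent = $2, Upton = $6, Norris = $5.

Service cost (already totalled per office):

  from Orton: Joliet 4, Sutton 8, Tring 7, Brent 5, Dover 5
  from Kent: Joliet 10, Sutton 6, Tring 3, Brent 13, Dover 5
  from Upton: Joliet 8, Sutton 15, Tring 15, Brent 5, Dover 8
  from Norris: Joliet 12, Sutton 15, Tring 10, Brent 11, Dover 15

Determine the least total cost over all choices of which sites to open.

Minimum total cost: 31

For any fixed open set, each office goes to its cheapest open site; total = fixed + service.
{Orton, Kent}: Joliet→Orton 4, Sutton→Kent 6, Tring→Kent 3, Brent→Orton 5, Dover→Orton 5. Service 23; fixed 8; total 31.
{Orton}: service 29 + fixed 6 = 35
{Kent, Upton}: service 27 + fixed 8 = 35
{Orton, Kent, Upton, Norris}: Joliet→Orton 4, Sutton→Kent 6, Tring→Kent 3, Brent→Orton 5, Dover→Orton 5. Service 23; fixed 19; total 42.
No other subset beats 31.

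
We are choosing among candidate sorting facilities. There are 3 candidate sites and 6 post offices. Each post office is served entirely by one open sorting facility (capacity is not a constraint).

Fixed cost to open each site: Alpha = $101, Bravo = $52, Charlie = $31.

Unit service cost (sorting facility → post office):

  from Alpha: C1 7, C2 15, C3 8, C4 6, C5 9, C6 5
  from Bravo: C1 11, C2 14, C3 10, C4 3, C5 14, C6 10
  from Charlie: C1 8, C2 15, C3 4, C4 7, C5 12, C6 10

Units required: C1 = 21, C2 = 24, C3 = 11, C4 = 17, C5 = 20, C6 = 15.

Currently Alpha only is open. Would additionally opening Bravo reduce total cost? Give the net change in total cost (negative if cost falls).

Yes — net change −23 (cost falls by 23).

Current service cost with {Alpha}: 952.
Adding Bravo: each post office re-picks its cheapest; new service cost 877, saving 75.
Extra fixed cost: 52. Net change = 52 − 75 = -23.
(Totals: 1053 → 1030.)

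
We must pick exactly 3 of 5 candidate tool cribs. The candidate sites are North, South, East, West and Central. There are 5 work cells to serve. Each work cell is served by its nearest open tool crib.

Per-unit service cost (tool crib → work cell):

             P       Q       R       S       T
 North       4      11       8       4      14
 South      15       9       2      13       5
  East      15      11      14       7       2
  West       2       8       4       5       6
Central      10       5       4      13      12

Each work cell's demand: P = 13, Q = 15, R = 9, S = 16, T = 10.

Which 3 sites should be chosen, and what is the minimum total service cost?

With exactly 3 open, each work cell uses its cheapest among the chosen.
{East, West, Central}: P→West 2·13=26, Q→Central 5·15=75, R→West 4·9=36, S→West 5·16=80, T→East 2·10=20. Service cost 237.
{North, East, Central}: service cost 247
{South, West, Central}: service cost 249
Among all 10 size-3 choices, {East, West, Central} is lowest.

Choose East, West and Central; total service cost 237.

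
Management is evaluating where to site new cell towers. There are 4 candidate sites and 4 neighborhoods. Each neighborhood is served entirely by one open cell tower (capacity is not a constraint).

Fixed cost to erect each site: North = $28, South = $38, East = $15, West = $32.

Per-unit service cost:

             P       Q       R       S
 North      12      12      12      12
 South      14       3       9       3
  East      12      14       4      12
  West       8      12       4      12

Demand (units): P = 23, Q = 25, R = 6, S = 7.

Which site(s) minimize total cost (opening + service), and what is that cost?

For any fixed open set, each neighborhood goes to its cheapest open site; total = fixed + service.
{South, West}: P→West 8·23=184, Q→South 3·25=75, R→West 4·6=24, S→South 3·7=21. Service 304; fixed 70; total 374.
{South, East, West}: P→West 8·23=184, Q→South 3·25=75, R→East 4·6=24, S→South 3·7=21. Service 304; fixed 85; total 389.
{North, South, West}: service 304 + fixed 98 = 402
{North, South, East, West}: P→West 8·23=184, Q→South 3·25=75, R→East 4·6=24, S→South 3·7=21. Service 304; fixed 113; total 417.
No other subset beats 374.

Open South and West; minimum total cost 374.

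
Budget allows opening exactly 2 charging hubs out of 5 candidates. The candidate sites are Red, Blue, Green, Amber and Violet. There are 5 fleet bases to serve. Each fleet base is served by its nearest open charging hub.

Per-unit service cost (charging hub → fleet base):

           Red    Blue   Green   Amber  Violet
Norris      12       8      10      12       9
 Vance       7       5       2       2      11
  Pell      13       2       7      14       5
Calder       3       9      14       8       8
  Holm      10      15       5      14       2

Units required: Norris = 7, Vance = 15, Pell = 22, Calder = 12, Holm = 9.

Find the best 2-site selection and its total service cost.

With exactly 2 open, each fleet base uses its cheapest among the chosen.
{Blue, Green}: Norris→Blue 8·7=56, Vance→Green 2·15=30, Pell→Blue 2·22=44, Calder→Blue 9·12=108, Holm→Green 5·9=45. Service cost 283.
{Blue, Violet}: service cost 289
{Red, Blue}: service cost 301
Among all 10 size-2 choices, {Blue, Green} is lowest.

Choose Blue and Green; total service cost 283.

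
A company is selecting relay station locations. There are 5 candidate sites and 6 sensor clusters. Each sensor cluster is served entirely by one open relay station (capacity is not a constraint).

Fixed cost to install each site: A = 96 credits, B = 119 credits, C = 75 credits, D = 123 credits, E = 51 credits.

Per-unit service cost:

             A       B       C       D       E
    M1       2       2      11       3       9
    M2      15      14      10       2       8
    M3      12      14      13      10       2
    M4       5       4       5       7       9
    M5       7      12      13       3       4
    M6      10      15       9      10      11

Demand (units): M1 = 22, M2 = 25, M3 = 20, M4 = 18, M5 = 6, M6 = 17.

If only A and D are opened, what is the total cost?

Each sensor cluster is assigned to its cheapest site among the open ones.
{A, D}: M1→A 2·22=44, M2→D 2·25=50, M3→D 10·20=200, M4→A 5·18=90, M5→D 3·6=18, M6→A 10·17=170. Service 572; fixed 219; total 791.

Total cost: 791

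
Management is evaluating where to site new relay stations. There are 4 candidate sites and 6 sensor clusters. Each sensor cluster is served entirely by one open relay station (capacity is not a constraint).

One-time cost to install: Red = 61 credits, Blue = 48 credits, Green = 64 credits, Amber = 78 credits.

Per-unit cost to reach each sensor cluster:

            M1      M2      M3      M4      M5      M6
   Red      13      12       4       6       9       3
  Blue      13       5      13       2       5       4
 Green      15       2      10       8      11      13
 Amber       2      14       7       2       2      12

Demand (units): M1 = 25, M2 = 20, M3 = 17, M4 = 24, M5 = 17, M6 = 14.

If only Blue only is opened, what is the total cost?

Each sensor cluster is assigned to its cheapest site among the open ones.
{Blue}: M1→Blue 13·25=325, M2→Blue 5·20=100, M3→Blue 13·17=221, M4→Blue 2·24=48, M5→Blue 5·17=85, M6→Blue 4·14=56. Service 835; fixed 48; total 883.

Total cost: 883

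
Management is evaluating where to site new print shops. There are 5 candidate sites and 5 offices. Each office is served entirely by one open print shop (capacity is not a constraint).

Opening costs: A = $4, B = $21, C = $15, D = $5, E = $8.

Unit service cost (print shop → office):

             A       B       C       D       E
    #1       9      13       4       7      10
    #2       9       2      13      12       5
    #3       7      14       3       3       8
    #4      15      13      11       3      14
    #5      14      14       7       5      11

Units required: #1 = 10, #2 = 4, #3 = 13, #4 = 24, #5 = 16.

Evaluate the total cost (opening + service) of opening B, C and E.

Total cost: 507

Each office is assigned to its cheapest site among the open ones.
{B, C, E}: #1→C 4·10=40, #2→B 2·4=8, #3→C 3·13=39, #4→C 11·24=264, #5→C 7·16=112. Service 463; fixed 44; total 507.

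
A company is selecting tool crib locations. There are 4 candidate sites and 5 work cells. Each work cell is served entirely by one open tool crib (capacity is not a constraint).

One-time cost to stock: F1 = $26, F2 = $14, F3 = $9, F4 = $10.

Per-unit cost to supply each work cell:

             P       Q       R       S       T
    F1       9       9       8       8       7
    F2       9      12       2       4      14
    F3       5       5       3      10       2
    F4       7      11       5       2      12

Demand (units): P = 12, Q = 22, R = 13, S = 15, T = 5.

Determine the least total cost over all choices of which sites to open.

Minimum total cost: 268

For any fixed open set, each work cell goes to its cheapest open site; total = fixed + service.
{F3, F4}: P→F3 5·12=60, Q→F3 5·22=110, R→F3 3·13=39, S→F4 2·15=30, T→F3 2·5=10. Service 249; fixed 19; total 268.
{F2, F3, F4}: P→F3 5·12=60, Q→F3 5·22=110, R→F2 2·13=26, S→F4 2·15=30, T→F3 2·5=10. Service 236; fixed 33; total 269.
{F2, F3}: P→F3 5·12=60, Q→F3 5·22=110, R→F2 2·13=26, S→F2 4·15=60, T→F3 2·5=10. Service 266; fixed 23; total 289.
{F1, F2, F3, F4}: P→F3 5·12=60, Q→F3 5·22=110, R→F2 2·13=26, S→F4 2·15=30, T→F3 2·5=10. Service 236; fixed 59; total 295.
No other subset beats 268.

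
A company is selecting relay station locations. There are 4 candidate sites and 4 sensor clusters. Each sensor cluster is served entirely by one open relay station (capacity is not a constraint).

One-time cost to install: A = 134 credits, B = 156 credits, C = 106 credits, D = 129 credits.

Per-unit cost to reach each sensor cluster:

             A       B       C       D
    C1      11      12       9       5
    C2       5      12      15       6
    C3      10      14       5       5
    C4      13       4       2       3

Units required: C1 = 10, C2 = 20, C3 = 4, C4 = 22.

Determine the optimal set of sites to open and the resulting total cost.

For any fixed open set, each sensor cluster goes to its cheapest open site; total = fixed + service.
{D}: C1→D 5·10=50, C2→D 6·20=120, C3→D 5·4=20, C4→D 3·22=66. Service 256; fixed 129; total 385.
{C, D}: C1→D 5·10=50, C2→D 6·20=120, C3→C 5·4=20, C4→C 2·22=44. Service 234; fixed 235; total 469.
{A, C}: service 254 + fixed 240 = 494
{A, B, C, D}: service 214 + fixed 525 = 739
No other subset beats 385.

Open D only; minimum total cost 385.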